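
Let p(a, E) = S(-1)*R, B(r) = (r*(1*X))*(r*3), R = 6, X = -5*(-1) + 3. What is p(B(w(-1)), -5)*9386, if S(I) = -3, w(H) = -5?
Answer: -168948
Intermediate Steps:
X = 8 (X = 5 + 3 = 8)
B(r) = 24*r² (B(r) = (r*(1*8))*(r*3) = (r*8)*(3*r) = (8*r)*(3*r) = 24*r²)
p(a, E) = -18 (p(a, E) = -3*6 = -18)
p(B(w(-1)), -5)*9386 = -18*9386 = -168948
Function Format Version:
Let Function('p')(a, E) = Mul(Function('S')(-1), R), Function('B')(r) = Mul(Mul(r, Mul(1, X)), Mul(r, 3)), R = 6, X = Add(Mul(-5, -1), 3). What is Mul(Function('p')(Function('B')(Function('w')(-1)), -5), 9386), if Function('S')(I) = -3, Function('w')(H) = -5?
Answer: -168948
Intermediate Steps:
X = 8 (X = Add(5, 3) = 8)
Function('B')(r) = Mul(24, Pow(r, 2)) (Function('B')(r) = Mul(Mul(r, Mul(1, 8)), Mul(r, 3)) = Mul(Mul(r, 8), Mul(3, r)) = Mul(Mul(8, r), Mul(3, r)) = Mul(24, Pow(r, 2)))
Function('p')(a, E) = -18 (Function('p')(a, E) = Mul(-3, 6) = -18)
Mul(Function('p')(Function('B')(Function('w')(-1)), -5), 9386) = Mul(-18, 9386) = -168948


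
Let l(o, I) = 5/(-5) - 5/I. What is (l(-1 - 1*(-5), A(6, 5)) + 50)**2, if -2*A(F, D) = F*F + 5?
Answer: 4076361/1681 ≈ 2425.0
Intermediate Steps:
A(F, D) = -5/2 - F**2/2 (A(F, D) = -(F*F + 5)/2 = -(F**2 + 5)/2 = -(5 + F**2)/2 = -5/2 - F**2/2)
l(o, I) = -1 - 5/I (l(o, I) = 5*(-1/5) - 5/I = -1 - 5/I)
(l(-1 - 1*(-5), A(6, 5)) + 50)**2 = ((-5 - (-5/2 - 1/2*6**2))/(-5/2 - 1/2*6**2) + 50)**2 = ((-5 - (-5/2 - 1/2*36))/(-5/2 - 1/2*36) + 50)**2 = ((-5 - (-5/2 - 18))/(-5/2 - 18) + 50)**2 = ((-5 - 1*(-41/2))/(-41/2) + 50)**2 = (-2*(-5 + 41/2)/41 + 50)**2 = (-2/41*31/2 + 50)**2 = (-31/41 + 50)**2 = (2019/41)**2 = 4076361/1681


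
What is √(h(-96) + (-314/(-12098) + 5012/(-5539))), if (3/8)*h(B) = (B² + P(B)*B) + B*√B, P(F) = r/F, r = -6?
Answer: √(27570377961639861145 - 1149555267869615104*I*√6)/33505411 ≈ 156.92 - 7.9924*I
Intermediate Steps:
P(F) = -6/F
h(B) = -16 + 8*B²/3 + 8*B^(3/2)/3 (h(B) = 8*((B² + (-6/B)*B) + B*√B)/3 = 8*((B² - 6) + B^(3/2))/3 = 8*((-6 + B²) + B^(3/2))/3 = 8*(-6 + B² + B^(3/2))/3 = -16 + 8*B²/3 + 8*B^(3/2)/3)
√(h(-96) + (-314/(-12098) + 5012/(-5539))) = √((-16 + (8/3)*(-96)² + 8*(-96)^(3/2)/3) + (-314/(-12098) + 5012/(-5539))) = √((-16 + (8/3)*9216 + 8*(-384*I*√6)/3) + (-314*(-1/12098) + 5012*(-1/5539))) = √((-16 + 24576 - 1024*I*√6) + (157/6049 - 5012/5539)) = √((24560 - 1024*I*√6) - 29447965/33505411) = √(822863446195/33505411 - 1024*I*√6)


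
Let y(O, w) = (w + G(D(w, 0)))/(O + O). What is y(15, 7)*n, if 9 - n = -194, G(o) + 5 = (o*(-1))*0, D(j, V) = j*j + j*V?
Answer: 203/15 ≈ 13.533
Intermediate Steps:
D(j, V) = j² + V*j
G(o) = -5 (G(o) = -5 + (o*(-1))*0 = -5 - o*0 = -5 + 0 = -5)
y(O, w) = (-5 + w)/(2*O) (y(O, w) = (w - 5)/(O + O) = (-5 + w)/((2*O)) = (-5 + w)*(1/(2*O)) = (-5 + w)/(2*O))
n = 203 (n = 9 - 1*(-194) = 9 + 194 = 203)
y(15, 7)*n = ((½)*(-5 + 7)/15)*203 = ((½)*(1/15)*2)*203 = (1/15)*203 = 203/15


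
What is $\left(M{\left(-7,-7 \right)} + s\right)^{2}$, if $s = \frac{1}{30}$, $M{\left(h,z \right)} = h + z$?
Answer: $\frac{175561}{900} \approx 195.07$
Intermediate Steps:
$s = \frac{1}{30} \approx 0.033333$
$\left(M{\left(-7,-7 \right)} + s\right)^{2} = \left(\left(-7 - 7\right) + \frac{1}{30}\right)^{2} = \left(-14 + \frac{1}{30}\right)^{2} = \left(- \frac{419}{30}\right)^{2} = \frac{175561}{900}$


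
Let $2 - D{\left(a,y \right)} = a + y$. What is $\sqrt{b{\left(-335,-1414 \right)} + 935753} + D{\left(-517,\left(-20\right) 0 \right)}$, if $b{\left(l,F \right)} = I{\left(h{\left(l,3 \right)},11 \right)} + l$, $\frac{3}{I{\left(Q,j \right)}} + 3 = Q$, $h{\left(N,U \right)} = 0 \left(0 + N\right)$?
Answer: $519 + \sqrt{935417} \approx 1486.2$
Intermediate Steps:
$h{\left(N,U \right)} = 0$ ($h{\left(N,U \right)} = 0 N = 0$)
$I{\left(Q,j \right)} = \frac{3}{-3 + Q}$
$b{\left(l,F \right)} = -1 + l$ ($b{\left(l,F \right)} = \frac{3}{-3 + 0} + l = \frac{3}{-3} + l = 3 \left(- \frac{1}{3}\right) + l = -1 + l$)
$D{\left(a,y \right)} = 2 - a - y$ ($D{\left(a,y \right)} = 2 - \left(a + y\right) = 2 - a - y$)
$\sqrt{b{\left(-335,-1414 \right)} + 935753} + D{\left(-517,\left(-20\right) 0 \right)} = \sqrt{\left(-1 - 335\right) + 935753} - \left(-519 + 0\right) = \sqrt{-336 + 935753} + \left(2 + 517 - 0\right) = \sqrt{935417} + \left(2 + 517 + 0\right) = \sqrt{935417} + 519 = 519 + \sqrt{935417}$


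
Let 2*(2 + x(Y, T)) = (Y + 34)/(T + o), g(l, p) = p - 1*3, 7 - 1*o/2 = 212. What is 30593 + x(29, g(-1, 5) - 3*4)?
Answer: 1223637/40 ≈ 30591.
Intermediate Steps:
o = -410 (o = 14 - 2*212 = 14 - 424 = -410)
g(l, p) = -3 + p (g(l, p) = p - 3 = -3 + p)
x(Y, T) = -2 + (34 + Y)/(2*(-410 + T)) (x(Y, T) = -2 + ((Y + 34)/(T - 410))/2 = -2 + ((34 + Y)/(-410 + T))/2 = -2 + (34 + Y)/(2*(-410 + T)))
30593 + x(29, g(-1, 5) - 3*4) = 30593 + (1674 + 29 - 4*((-3 + 5) - 3*4))/(2*(-410 + ((-3 + 5) - 3*4))) = 30593 + (1674 + 29 - 4*(2 - 12))/(2*(-410 + (2 - 12))) = 30593 + (1674 + 29 - 4*(-10))/(2*(-410 - 10)) = 30593 + (½)*(1674 + 29 + 40)/(-420) = 30593 + (½)*(-1/420)*1743 = 30593 - 83/40 = 1223637/40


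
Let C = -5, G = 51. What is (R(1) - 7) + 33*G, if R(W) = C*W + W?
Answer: 1672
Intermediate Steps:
R(W) = -4*W (R(W) = -5*W + W = -4*W)
(R(1) - 7) + 33*G = (-4*1 - 7) + 33*51 = (-4 - 7) + 1683 = -11 + 1683 = 1672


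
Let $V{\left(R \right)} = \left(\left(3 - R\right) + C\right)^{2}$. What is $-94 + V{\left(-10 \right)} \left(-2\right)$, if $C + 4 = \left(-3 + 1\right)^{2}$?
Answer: $-432$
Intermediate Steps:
$C = 0$ ($C = -4 + \left(-3 + 1\right)^{2} = -4 + \left(-2\right)^{2} = -4 + 4 = 0$)
$V{\left(R \right)} = \left(3 - R\right)^{2}$ ($V{\left(R \right)} = \left(\left(3 - R\right) + 0\right)^{2} = \left(3 - R\right)^{2}$)
$-94 + V{\left(-10 \right)} \left(-2\right) = -94 + \left(3 - -10\right)^{2} \left(-2\right) = -94 + \left(3 + 10\right)^{2} \left(-2\right) = -94 + 13^{2} \left(-2\right) = -94 + 169 \left(-2\right) = -94 - 338 = -432$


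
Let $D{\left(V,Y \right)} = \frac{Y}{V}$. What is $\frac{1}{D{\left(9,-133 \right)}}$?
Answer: $- \frac{9}{133} \approx -0.067669$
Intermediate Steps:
$\frac{1}{D{\left(9,-133 \right)}} = \frac{1}{\left(-133\right) \frac{1}{9}} = \frac{1}{- \frac{133}{9}} = - \frac{9}{133}$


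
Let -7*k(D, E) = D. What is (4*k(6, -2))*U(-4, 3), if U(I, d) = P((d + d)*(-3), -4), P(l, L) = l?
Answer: 432/7 ≈ 61.714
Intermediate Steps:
U(I, d) = -6*d (U(I, d) = (d + d)*(-3) = (2*d)*(-3) = -6*d)
k(D, E) = -D/7
(4*k(6, -2))*U(-4, 3) = (4*(-⅐*6))*(-6*3) = (4*(-6/7))*(-18) = -24/7*(-18) = 432/7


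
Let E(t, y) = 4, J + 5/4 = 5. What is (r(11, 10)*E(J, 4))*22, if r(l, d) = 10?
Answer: 880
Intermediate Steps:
J = 15/4 (J = -5/4 + 5 = 15/4 ≈ 3.7500)
(r(11, 10)*E(J, 4))*22 = (10*4)*22 = 40*22 = 880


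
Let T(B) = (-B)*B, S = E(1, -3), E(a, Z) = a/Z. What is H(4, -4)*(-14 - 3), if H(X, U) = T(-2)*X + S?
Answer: 833/3 ≈ 277.67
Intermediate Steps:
S = -⅓ (S = 1/(-3) = 1*(-⅓) = -⅓ ≈ -0.33333)
T(B) = -B²
H(X, U) = -⅓ - 4*X (H(X, U) = (-1*(-2)²)*X - ⅓ = (-1*4)*X - ⅓ = -4*X - ⅓ = -⅓ - 4*X)
H(4, -4)*(-14 - 3) = (-⅓ - 4*4)*(-14 - 3) = (-⅓ - 16)*(-17) = -49/3*(-17) = 833/3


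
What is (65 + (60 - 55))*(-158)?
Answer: -11060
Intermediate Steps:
(65 + (60 - 55))*(-158) = (65 + 5)*(-158) = 70*(-158) = -11060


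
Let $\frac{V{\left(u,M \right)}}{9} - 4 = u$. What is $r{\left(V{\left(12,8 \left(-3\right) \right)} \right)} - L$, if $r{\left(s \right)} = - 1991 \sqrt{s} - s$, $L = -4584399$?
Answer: $4560363$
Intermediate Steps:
$V{\left(u,M \right)} = 36 + 9 u$
$r{\left(s \right)} = - s - 1991 \sqrt{s}$
$r{\left(V{\left(12,8 \left(-3\right) \right)} \right)} - L = \left(- (36 + 9 \cdot 12) - 1991 \sqrt{36 + 9 \cdot 12}\right) - -4584399 = \left(- (36 + 108) - 1991 \sqrt{36 + 108}\right) + 4584399 = \left(\left(-1\right) 144 - 1991 \sqrt{144}\right) + 4584399 = \left(-144 - 23892\right) + 4584399 = -24036 + 4584399 = 4560363$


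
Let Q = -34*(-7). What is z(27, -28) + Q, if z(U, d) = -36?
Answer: 202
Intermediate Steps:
Q = 238
z(27, -28) + Q = -36 + 238 = 202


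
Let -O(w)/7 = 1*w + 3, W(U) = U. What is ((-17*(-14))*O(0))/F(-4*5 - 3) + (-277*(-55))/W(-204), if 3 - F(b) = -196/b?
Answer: 21515771/25908 ≈ 830.47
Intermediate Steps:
O(w) = -21 - 7*w (O(w) = -7*(1*w + 3) = -7*(w + 3) = -7*(3 + w) = -21 - 7*w)
F(b) = 3 + 196/b (F(b) = 3 - (-196)/b = 3 + 196/b)
((-17*(-14))*O(0))/F(-4*5 - 3) + (-277*(-55))/W(-204) = ((-17*(-14))*(-21 - 7*0))/(3 + 196/(-4*5 - 3)) - 277*(-55)/(-204) = (238*(-21 + 0))/(3 + 196/(-20 - 3)) + 15235*(-1/204) = (238*(-21))/(3 + 196/(-23)) - 15235/204 = -4998/(3 + 196*(-1/23)) - 15235/204 = -4998/(3 - 196/23) - 15235/204 = -4998/(-127/23) - 15235/204 = -4998*(-23/127) - 15235/204 = 114954/127 - 15235/204 = 21515771/25908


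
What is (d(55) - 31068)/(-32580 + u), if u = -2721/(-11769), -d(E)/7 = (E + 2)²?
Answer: 211100553/127810433 ≈ 1.6517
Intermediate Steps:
d(E) = -7*(2 + E)² (d(E) = -7*(E + 2)² = -7*(2 + E)²)
u = 907/3923 (u = -2721*(-1/11769) = 907/3923 ≈ 0.23120)
(d(55) - 31068)/(-32580 + u) = (-7*(2 + 55)² - 31068)/(-32580 + 907/3923) = (-7*57² - 31068)/(-127810433/3923) = (-7*3249 - 31068)*(-3923/127810433) = (-22743 - 31068)*(-3923/127810433) = -53811*(-3923/127810433) = 211100553/127810433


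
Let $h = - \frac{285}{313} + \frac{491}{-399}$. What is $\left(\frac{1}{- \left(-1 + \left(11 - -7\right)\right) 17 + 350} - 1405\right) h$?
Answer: $\frac{7639026064}{2539369} \approx 3008.2$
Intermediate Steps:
$h = - \frac{267398}{124887}$ ($h = \left(-285\right) \frac{1}{313} + 491 \left(- \frac{1}{399}\right) = - \frac{285}{313} - \frac{491}{399} = - \frac{267398}{124887} \approx -2.1411$)
$\left(\frac{1}{- \left(-1 + \left(11 - -7\right)\right) 17 + 350} - 1405\right) h = \left(\frac{1}{- \left(-1 + \left(11 - -7\right)\right) 17 + 350} - 1405\right) \left(- \frac{267398}{124887}\right) = \left(\frac{1}{- \left(-1 + \left(11 + 7\right)\right) 17 + 350} - 1405\right) \left(- \frac{267398}{124887}\right) = \left(\frac{1}{- \left(-1 + 18\right) 17 + 350} - 1405\right) \left(- \frac{267398}{124887}\right) = \left(\frac{1}{- 17 \cdot 17 + 350} - 1405\right) \left(- \frac{267398}{124887}\right) = \left(\frac{1}{\left(-1\right) 289 + 350} - 1405\right) \left(- \frac{267398}{124887}\right) = \left(\frac{1}{-289 + 350} - 1405\right) \left(- \frac{267398}{124887}\right) = \left(\frac{1}{61} - 1405\right) \left(- \frac{267398}{124887}\right) = \left(- \frac{85704}{61}\right) \left(- \frac{267398}{124887}\right) = \frac{7639026064}{2539369}$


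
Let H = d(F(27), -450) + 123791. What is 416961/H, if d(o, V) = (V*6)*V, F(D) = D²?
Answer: 416961/1338791 ≈ 0.31145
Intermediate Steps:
d(o, V) = 6*V² (d(o, V) = (6*V)*V = 6*V²)
H = 1338791 (H = 6*(-450)² + 123791 = 6*202500 + 123791 = 1215000 + 123791 = 1338791)
416961/H = 416961/1338791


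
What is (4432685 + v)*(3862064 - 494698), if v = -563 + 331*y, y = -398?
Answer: 14480966868544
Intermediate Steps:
v = -132301 (v = -563 + 331*(-398) = -563 - 131738 = -132301)
(4432685 + v)*(3862064 - 494698) = (4432685 - 132301)*(3862064 - 494698) = 4300384*3367366 = 14480966868544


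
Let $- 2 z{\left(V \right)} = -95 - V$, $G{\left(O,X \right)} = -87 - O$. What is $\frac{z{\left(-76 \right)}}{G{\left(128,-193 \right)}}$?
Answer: $- \frac{19}{430} \approx -0.044186$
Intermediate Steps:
$z{\left(V \right)} = \frac{95}{2} + \frac{V}{2}$ ($z{\left(V \right)} = - \frac{-95 - V}{2} = \frac{95}{2} + \frac{V}{2}$)
$\frac{z{\left(-76 \right)}}{G{\left(128,-193 \right)}} = \frac{\frac{95}{2} + \frac{1}{2} \left(-76\right)}{-87 - 128} = \frac{\frac{95}{2} - 38}{-87 - 128} = \frac{19}{2 \left(-215\right)} = \frac{19}{2} \left(- \frac{1}{215}\right) = - \frac{19}{430}$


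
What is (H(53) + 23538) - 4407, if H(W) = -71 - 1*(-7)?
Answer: 19067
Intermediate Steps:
H(W) = -64 (H(W) = -71 + 7 = -64)
(H(53) + 23538) - 4407 = (-64 + 23538) - 4407 = 23474 - 4407 = 19067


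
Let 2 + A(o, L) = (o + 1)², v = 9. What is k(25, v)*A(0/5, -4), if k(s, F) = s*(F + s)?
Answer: -850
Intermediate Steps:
A(o, L) = -2 + (1 + o)² (A(o, L) = -2 + (o + 1)² = -2 + (1 + o)²)
k(25, v)*A(0/5, -4) = (25*(9 + 25))*(-2 + (1 + 0/5)²) = (25*34)*(-2 + (1 + 0*(⅕))²) = 850*(-2 + (1 + 0)²) = 850*(-2 + 1²) = 850*(-2 + 1) = 850*(-1) = -850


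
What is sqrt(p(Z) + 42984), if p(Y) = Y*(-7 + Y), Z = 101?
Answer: sqrt(52478) ≈ 229.08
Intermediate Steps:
sqrt(p(Z) + 42984) = sqrt(101*(-7 + 101) + 42984) = sqrt(101*94 + 42984) = sqrt(9494 + 42984) = sqrt(52478)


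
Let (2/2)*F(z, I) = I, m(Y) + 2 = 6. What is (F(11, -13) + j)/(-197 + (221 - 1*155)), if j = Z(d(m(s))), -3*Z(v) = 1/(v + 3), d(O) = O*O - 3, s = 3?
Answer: 625/6288 ≈ 0.099396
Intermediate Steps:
m(Y) = 4 (m(Y) = -2 + 6 = 4)
d(O) = -3 + O**2 (d(O) = O**2 - 3 = -3 + O**2)
F(z, I) = I
Z(v) = -1/(3*(3 + v)) (Z(v) = -1/(3*(v + 3)) = -1/(3*(3 + v)))
j = -1/48 (j = -1/(9 + 3*(-3 + 4**2)) = -1/(9 + 3*(-3 + 16)) = -1/(9 + 3*13) = -1/(9 + 39) = -1/48 ≈ -0.020833)
(F(11, -13) + j)/(-197 + (221 - 1*155)) = (-13 - 1/48)/(-197 + (221 - 1*155)) = -625/(48*(-197 + (221 - 155))) = -625/(48*(-197 + 66)) = -625/48/(-131) = -625/48*(-1/131) = 625/6288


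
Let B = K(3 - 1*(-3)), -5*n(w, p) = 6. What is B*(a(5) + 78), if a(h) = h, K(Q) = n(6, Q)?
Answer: -498/5 ≈ -99.600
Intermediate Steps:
n(w, p) = -6/5 (n(w, p) = -⅕*6 = -6/5)
K(Q) = -6/5
B = -6/5 ≈ -1.2000
B*(a(5) + 78) = -6*(5 + 78)/5 = -6/5*83 = -498/5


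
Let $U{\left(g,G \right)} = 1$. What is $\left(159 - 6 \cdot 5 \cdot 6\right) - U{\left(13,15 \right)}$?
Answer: $-22$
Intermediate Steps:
$\left(159 - 6 \cdot 5 \cdot 6\right) - U{\left(13,15 \right)} = \left(159 - 6 \cdot 5 \cdot 6\right) - 1 = \left(159 - 30 \cdot 6\right) - 1 = \left(159 - 180\right) - 1 = -21 - 1 = -22$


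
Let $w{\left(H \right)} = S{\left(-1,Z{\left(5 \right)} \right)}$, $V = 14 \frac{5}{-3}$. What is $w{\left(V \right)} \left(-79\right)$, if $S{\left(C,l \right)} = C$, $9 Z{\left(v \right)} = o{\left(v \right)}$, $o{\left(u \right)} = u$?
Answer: $79$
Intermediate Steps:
$Z{\left(v \right)} = \frac{v}{9}$
$V = - \frac{70}{3}$ ($V = 14 \cdot 5 \left(- \frac{1}{3}\right) = 14 \left(- \frac{5}{3}\right) = - \frac{70}{3} \approx -23.333$)
$w{\left(H \right)} = -1$
$w{\left(V \right)} \left(-79\right) = \left(-1\right) \left(-79\right) = 79$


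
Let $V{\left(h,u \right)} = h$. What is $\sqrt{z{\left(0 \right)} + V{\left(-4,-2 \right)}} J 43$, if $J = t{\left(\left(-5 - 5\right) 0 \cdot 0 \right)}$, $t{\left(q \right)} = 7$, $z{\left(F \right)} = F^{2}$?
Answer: $602 i \approx 602.0 i$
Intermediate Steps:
$J = 7$
$\sqrt{z{\left(0 \right)} + V{\left(-4,-2 \right)}} J 43 = \sqrt{0^{2} - 4} \cdot 7 \cdot 43 = \sqrt{0 - 4} \cdot 7 \cdot 43 = \sqrt{-4} \cdot 7 \cdot 43 = 2 i 7 \cdot 43 = 14 i 43 = 602 i$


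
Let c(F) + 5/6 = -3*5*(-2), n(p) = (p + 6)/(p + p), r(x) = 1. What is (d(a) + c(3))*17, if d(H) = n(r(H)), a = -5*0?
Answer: 1666/3 ≈ 555.33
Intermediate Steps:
a = 0
n(p) = (6 + p)/(2*p) (n(p) = (6 + p)/((2*p)) = (6 + p)*(1/(2*p)) = (6 + p)/(2*p))
c(F) = 175/6 (c(F) = -5/6 - 3*5*(-2) = -5/6 - 15*(-2) = -5/6 + 30 = 175/6)
d(H) = 7/2 (d(H) = (1/2)*(6 + 1)/1 = (1/2)*1*7 = 7/2)
(d(a) + c(3))*17 = (7/2 + 175/6)*17 = (98/3)*17 = 1666/3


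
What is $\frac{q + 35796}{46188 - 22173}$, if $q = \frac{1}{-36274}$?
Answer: $\frac{1298464103}{871120110} \approx 1.4906$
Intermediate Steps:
$q = - \frac{1}{36274} \approx -2.7568 \cdot 10^{-5}$
$\frac{q + 35796}{46188 - 22173} = \frac{- \frac{1}{36274} + 35796}{46188 - 22173} = \frac{1298464103}{36274 \cdot 24015} = \frac{1298464103}{36274} \cdot \frac{1}{24015} = \frac{1298464103}{871120110}$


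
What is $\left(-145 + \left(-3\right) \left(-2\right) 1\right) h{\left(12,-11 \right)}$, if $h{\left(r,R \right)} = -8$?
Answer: $1112$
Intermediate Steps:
$\left(-145 + \left(-3\right) \left(-2\right) 1\right) h{\left(12,-11 \right)} = \left(-145 + \left(-3\right) \left(-2\right) 1\right) \left(-8\right) = \left(-145 + 6 \cdot 1\right) \left(-8\right) = \left(-145 + 6\right) \left(-8\right) = \left(-139\right) \left(-8\right) = 1112$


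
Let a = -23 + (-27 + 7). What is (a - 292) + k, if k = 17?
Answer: -318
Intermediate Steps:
a = -43 (a = -23 - 20 = -43)
(a - 292) + k = (-43 - 292) + 17 = -335 + 17 = -318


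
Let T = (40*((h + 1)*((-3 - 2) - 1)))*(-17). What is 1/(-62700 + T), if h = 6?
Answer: -1/34140 ≈ -2.9291e-5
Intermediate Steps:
T = 28560 (T = (40*((6 + 1)*((-3 - 2) - 1)))*(-17) = (40*(7*(-5 - 1)))*(-17) = (40*(7*(-6)))*(-17) = (40*(-42))*(-17) = -1680*(-17) = 28560)
1/(-62700 + T) = 1/(-62700 + 28560) = 1/(-34140) = -1/34140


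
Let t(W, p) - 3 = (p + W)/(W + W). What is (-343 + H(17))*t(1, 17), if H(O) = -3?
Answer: -4152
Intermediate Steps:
t(W, p) = 3 + (W + p)/(2*W) (t(W, p) = 3 + (p + W)/(W + W) = 3 + (W + p)/((2*W)) = 3 + (W + p)*(1/(2*W)) = 3 + (W + p)/(2*W))
(-343 + H(17))*t(1, 17) = (-343 - 3)*((½)*(17 + 7*1)/1) = -173*(17 + 7) = -173*24 = -346*12 = -4152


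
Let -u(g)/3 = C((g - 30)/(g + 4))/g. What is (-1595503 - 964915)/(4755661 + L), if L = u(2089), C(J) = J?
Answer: -5597428365893/10396533601960 ≈ -0.53839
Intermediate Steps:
u(g) = -3*(-30 + g)/(g*(4 + g)) (u(g) = -3*(g - 30)/(g + 4)/g = -3*(-30 + g)/(4 + g)/g = -3*(-30 + g)/(g*(4 + g)))
L = -6177/4372277 (L = 3*(30 - 1*2089)/(2089*(4 + 2089)) = 3*(1/2089)*(30 - 2089)/2093 = 3*(1/2089)*(1/2093)*(-2059) = -6177/4372277 ≈ -0.0014128)
(-1595503 - 964915)/(4755661 + L) = (-1595503 - 964915)/(4755661 - 6177/4372277) = -2560418/20793067203920/4372277 = -2560418*4372277/20793067203920 = -5597428365893/10396533601960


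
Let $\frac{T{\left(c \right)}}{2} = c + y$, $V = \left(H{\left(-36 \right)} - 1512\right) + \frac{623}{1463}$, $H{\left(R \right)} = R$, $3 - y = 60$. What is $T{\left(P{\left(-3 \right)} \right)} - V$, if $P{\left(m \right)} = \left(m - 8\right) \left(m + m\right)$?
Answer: $\frac{327205}{209} \approx 1565.6$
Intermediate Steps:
$y = -57$ ($y = 3 - 60 = -57$)
$P{\left(m \right)} = 2 m \left(-8 + m\right)$ ($P{\left(m \right)} = \left(-8 + m\right) 2 m = 2 m \left(-8 + m\right)$)
$V = - \frac{323443}{209}$ ($V = \left(-36 - 1512\right) + \frac{623}{1463} = -1548 + 623 \cdot \frac{1}{1463} = -1548 + \frac{89}{209} = - \frac{323443}{209} \approx -1547.6$)
$T{\left(c \right)} = -114 + 2 c$ ($T{\left(c \right)} = 2 \left(c - 57\right) = 2 \left(-57 + c\right) = -114 + 2 c$)
$T{\left(P{\left(-3 \right)} \right)} - V = \left(-114 + 2 \cdot 2 \left(-3\right) \left(-8 - 3\right)\right) - - \frac{323443}{209} = \left(-114 + 2 \cdot 2 \left(-3\right) \left(-11\right)\right) + \frac{323443}{209} = \left(-114 + 2 \cdot 66\right) + \frac{323443}{209} = \left(-114 + 132\right) + \frac{323443}{209} = 18 + \frac{323443}{209} = \frac{327205}{209}$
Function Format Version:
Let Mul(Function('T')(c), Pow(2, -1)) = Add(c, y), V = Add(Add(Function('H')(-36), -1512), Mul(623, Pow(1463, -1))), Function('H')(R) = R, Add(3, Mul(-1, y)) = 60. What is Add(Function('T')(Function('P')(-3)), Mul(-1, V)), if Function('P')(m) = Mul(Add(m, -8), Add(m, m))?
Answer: Rational(327205, 209) ≈ 1565.6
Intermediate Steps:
y = -57 (y = Add(3, Mul(-1, 60)) = Add(3, -60) = -57)
Function('P')(m) = Mul(2, m, Add(-8, m)) (Function('P')(m) = Mul(Add(-8, m), Mul(2, m)) = Mul(2, m, Add(-8, m)))
V = Rational(-323443, 209) (V = Add(Add(-36, -1512), Mul(623, Pow(1463, -1))) = Add(-1548, Mul(623, Rational(1, 1463))) = Add(-1548, Rational(89, 209)) = Rational(-323443, 209) ≈ -1547.6)
Function('T')(c) = Add(-114, Mul(2, c)) (Function('T')(c) = Mul(2, Add(c, -57)) = Mul(2, Add(-57, c)) = Add(-114, Mul(2, c)))
Add(Function('T')(Function('P')(-3)), Mul(-1, V)) = Add(Add(-114, Mul(2, Mul(2, -3, Add(-8, -3)))), Mul(-1, Rational(-323443, 209))) = Add(Add(-114, Mul(2, Mul(2, -3, -11))), Rational(323443, 209)) = Add(Add(-114, Mul(2, 66)), Rational(323443, 209)) = Add(Add(-114, 132), Rational(323443, 209)) = Add(18, Rational(323443, 209)) = Rational(327205, 209)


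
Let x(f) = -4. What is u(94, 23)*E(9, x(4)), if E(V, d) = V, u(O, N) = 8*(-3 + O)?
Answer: 6552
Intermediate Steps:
u(O, N) = -24 + 8*O
u(94, 23)*E(9, x(4)) = (-24 + 8*94)*9 = (-24 + 752)*9 = 728*9 = 6552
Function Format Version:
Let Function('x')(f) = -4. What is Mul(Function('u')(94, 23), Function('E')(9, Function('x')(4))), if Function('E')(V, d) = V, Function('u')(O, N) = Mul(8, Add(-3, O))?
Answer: 6552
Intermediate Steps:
Function('u')(O, N) = Add(-24, Mul(8, O))
Mul(Function('u')(94, 23), Function('E')(9, Function('x')(4))) = Mul(Add(-24, Mul(8, 94)), 9) = Mul(Add(-24, 752), 9) = Mul(728, 9) = 6552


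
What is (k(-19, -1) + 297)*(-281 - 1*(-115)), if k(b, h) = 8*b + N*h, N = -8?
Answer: -25398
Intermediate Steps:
k(b, h) = -8*h + 8*b (k(b, h) = 8*b - 8*h = -8*h + 8*b)
(k(-19, -1) + 297)*(-281 - 1*(-115)) = ((-8*(-1) + 8*(-19)) + 297)*(-281 - 1*(-115)) = ((8 - 152) + 297)*(-281 + 115) = (-144 + 297)*(-166) = 153*(-166) = -25398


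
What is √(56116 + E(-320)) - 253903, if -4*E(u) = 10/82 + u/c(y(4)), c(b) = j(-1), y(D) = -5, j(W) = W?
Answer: -253903 + √376785859/82 ≈ -2.5367e+5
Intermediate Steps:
c(b) = -1
E(u) = -5/164 + u/4 (E(u) = -(10/82 + u/(-1))/4 = -(10*(1/82) + u*(-1))/4 = -(5/41 - u)/4 = -5/164 + u/4)
√(56116 + E(-320)) - 253903 = √(56116 + (-5/164 + (¼)*(-320))) - 253903 = √(56116 + (-5/164 - 80)) - 253903 = √(56116 - 13125/164) - 253903 = √(9189899/164) - 253903 = √376785859/82 - 253903 = -253903 + √376785859/82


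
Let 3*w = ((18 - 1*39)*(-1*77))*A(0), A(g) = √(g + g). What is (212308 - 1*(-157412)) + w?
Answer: 369720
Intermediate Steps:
A(g) = √2*√g (A(g) = √(2*g) = √2*√g)
w = 0 (w = (((18 - 1*39)*(-1*77))*(√2*√0))/3 = (((18 - 39)*(-77))*(√2*0))/3 = (-21*(-77)*0)/3 = (1617*0)/3 = (⅓)*0 = 0)
(212308 - 1*(-157412)) + w = (212308 - 1*(-157412)) + 0 = (212308 + 157412) + 0 = 369720 + 0 = 369720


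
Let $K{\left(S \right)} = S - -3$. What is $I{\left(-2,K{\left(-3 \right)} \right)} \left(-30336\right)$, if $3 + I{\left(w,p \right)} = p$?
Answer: $91008$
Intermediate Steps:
$K{\left(S \right)} = 3 + S$ ($K{\left(S \right)} = S + 3 = 3 + S$)
$I{\left(w,p \right)} = -3 + p$
$I{\left(-2,K{\left(-3 \right)} \right)} \left(-30336\right) = \left(-3 + \left(3 - 3\right)\right) \left(-30336\right) = \left(-3 + 0\right) \left(-30336\right) = \left(-3\right) \left(-30336\right) = 91008$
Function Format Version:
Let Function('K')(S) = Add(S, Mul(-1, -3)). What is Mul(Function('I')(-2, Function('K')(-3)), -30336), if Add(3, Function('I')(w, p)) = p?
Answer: 91008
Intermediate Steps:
Function('K')(S) = Add(3, S) (Function('K')(S) = Add(S, 3) = Add(3, S))
Function('I')(w, p) = Add(-3, p)
Mul(Function('I')(-2, Function('K')(-3)), -30336) = Mul(Add(-3, Add(3, -3)), -30336) = Mul(Add(-3, 0), -30336) = Mul(-3, -30336) = 91008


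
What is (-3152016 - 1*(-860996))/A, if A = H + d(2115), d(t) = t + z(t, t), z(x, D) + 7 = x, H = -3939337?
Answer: 1145510/1967557 ≈ 0.58220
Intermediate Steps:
z(x, D) = -7 + x
d(t) = -7 + 2*t (d(t) = t + (-7 + t) = -7 + 2*t)
A = -3935114 (A = -3939337 + (-7 + 2*2115) = -3939337 + (-7 + 4230) = -3939337 + 4223 = -3935114)
(-3152016 - 1*(-860996))/A = (-3152016 - 1*(-860996))/(-3935114) = (-3152016 + 860996)*(-1/3935114) = -2291020*(-1/3935114) = 1145510/1967557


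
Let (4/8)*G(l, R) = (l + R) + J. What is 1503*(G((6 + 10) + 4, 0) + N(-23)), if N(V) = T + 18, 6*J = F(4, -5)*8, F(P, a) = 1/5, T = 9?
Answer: 507513/5 ≈ 1.0150e+5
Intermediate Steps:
F(P, a) = 1/5
J = 4/15 (J = ((1/5)*8)/6 = (1/6)*(8/5) = 4/15 ≈ 0.26667)
G(l, R) = 8/15 + 2*R + 2*l (G(l, R) = 2*((l + R) + 4/15) = 2*((R + l) + 4/15) = 2*(4/15 + R + l) = 8/15 + 2*R + 2*l)
N(V) = 27 (N(V) = 9 + 18 = 27)
1503*(G((6 + 10) + 4, 0) + N(-23)) = 1503*((8/15 + 2*0 + 2*((6 + 10) + 4)) + 27) = 1503*((8/15 + 0 + 2*(16 + 4)) + 27) = 1503*((8/15 + 0 + 2*20) + 27) = 1503*((8/15 + 0 + 40) + 27) = 1503*(608/15 + 27) = 1503*(1013/15) = 507513/5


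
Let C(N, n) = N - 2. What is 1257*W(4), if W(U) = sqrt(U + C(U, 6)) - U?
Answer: -5028 + 1257*sqrt(6) ≈ -1949.0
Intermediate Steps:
C(N, n) = -2 + N
W(U) = sqrt(-2 + 2*U) - U (W(U) = sqrt(U + (-2 + U)) - U = sqrt(-2 + 2*U) - U)
1257*W(4) = 1257*(sqrt(-2 + 2*4) - 1*4) = 1257*(sqrt(-2 + 8) - 4) = 1257*(sqrt(6) - 4) = 1257*(-4 + sqrt(6)) = -5028 + 1257*sqrt(6)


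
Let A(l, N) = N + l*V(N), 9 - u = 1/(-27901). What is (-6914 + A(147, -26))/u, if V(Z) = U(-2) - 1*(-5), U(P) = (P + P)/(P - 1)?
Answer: -167657109/251110 ≈ -667.66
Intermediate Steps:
U(P) = 2*P/(-1 + P) (U(P) = (2*P)/(-1 + P) = 2*P/(-1 + P))
u = 251110/27901 (u = 9 - 1/(-27901) = 9 - 1*(-1/27901) = 9 + 1/27901 = 251110/27901 ≈ 9.0000)
V(Z) = 19/3 (V(Z) = 2*(-2)/(-1 - 2) - 1*(-5) = 2*(-2)/(-3) + 5 = 2*(-2)*(-⅓) + 5 = 4/3 + 5 = 19/3)
A(l, N) = N + 19*l/3 (A(l, N) = N + l*(19/3) = N + 19*l/3)
(-6914 + A(147, -26))/u = (-6914 + (-26 + (19/3)*147))/(251110/27901) = (-6914 + (-26 + 931))*(27901/251110) = (-6914 + 905)*(27901/251110) = -6009*27901/251110 = -167657109/251110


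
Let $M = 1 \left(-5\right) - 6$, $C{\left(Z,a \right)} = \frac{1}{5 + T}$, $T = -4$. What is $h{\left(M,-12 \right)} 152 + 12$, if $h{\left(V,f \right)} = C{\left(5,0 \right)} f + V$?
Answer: $-3484$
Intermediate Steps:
$C{\left(Z,a \right)} = 1$ ($C{\left(Z,a \right)} = \frac{1}{5 - 4} = 1^{-1} = 1$)
$M = -11$ ($M = -5 - 6 = -11$)
$h{\left(V,f \right)} = V + f$ ($h{\left(V,f \right)} = 1 f + V = f + V = V + f$)
$h{\left(M,-12 \right)} 152 + 12 = \left(-11 - 12\right) 152 + 12 = \left(-23\right) 152 + 12 = -3496 + 12 = -3484$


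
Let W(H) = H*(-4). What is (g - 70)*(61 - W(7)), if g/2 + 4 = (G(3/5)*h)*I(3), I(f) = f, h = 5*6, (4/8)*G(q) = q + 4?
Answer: 140442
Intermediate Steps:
G(q) = 8 + 2*q (G(q) = 2*(q + 4) = 2*(4 + q) = 8 + 2*q)
W(H) = -4*H
h = 30
g = 1648 (g = -8 + 2*(((8 + 2*(3/5))*30)*3) = -8 + 2*(((8 + 2*(3*(⅕)))*30)*3) = -8 + 2*(((8 + 2*(⅗))*30)*3) = -8 + 2*(((8 + 6/5)*30)*3) = -8 + 2*(((46/5)*30)*3) = -8 + 2*(276*3) = -8 + 2*828 = -8 + 1656 = 1648)
(g - 70)*(61 - W(7)) = (1648 - 70)*(61 - (-4)*7) = 1578*(61 - 1*(-28)) = 1578*(61 + 28) = 1578*89 = 140442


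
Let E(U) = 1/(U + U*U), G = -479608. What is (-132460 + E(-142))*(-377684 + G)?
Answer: 378939369550958/3337 ≈ 1.1356e+11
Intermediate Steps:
E(U) = 1/(U + U**2)
(-132460 + E(-142))*(-377684 + G) = (-132460 + 1/((-142)*(1 - 142)))*(-377684 - 479608) = (-132460 - 1/142/(-141))*(-857292) = (-132460 - 1/142*(-1/141))*(-857292) = (-132460 + 1/20022)*(-857292) = -2652114119/20022*(-857292) = 378939369550958/3337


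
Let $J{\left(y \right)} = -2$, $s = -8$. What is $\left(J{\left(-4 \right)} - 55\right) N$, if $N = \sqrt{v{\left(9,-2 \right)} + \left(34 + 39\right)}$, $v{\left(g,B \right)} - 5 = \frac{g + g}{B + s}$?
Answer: $- \frac{57 \sqrt{1905}}{5} \approx -497.57$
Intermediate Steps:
$v{\left(g,B \right)} = 5 + \frac{2 g}{-8 + B}$ ($v{\left(g,B \right)} = 5 + \frac{g + g}{B - 8} = 5 + \frac{2 g}{-8 + B}$)
$N = \frac{\sqrt{1905}}{5}$ ($N = \sqrt{\frac{-40 + 2 \cdot 9 + 5 \left(-2\right)}{-8 - 2} + \left(34 + 39\right)} = \sqrt{\frac{-40 + 18 - 10}{-10} + 73} = \sqrt{\left(- \frac{1}{10}\right) \left(-32\right) + 73} = \sqrt{\frac{16}{5} + 73} = \sqrt{\frac{381}{5}} = \frac{\sqrt{1905}}{5} \approx 8.7293$)
$\left(J{\left(-4 \right)} - 55\right) N = \left(-2 - 55\right) \frac{\sqrt{1905}}{5} = - 57 \frac{\sqrt{1905}}{5} = - \frac{57 \sqrt{1905}}{5}$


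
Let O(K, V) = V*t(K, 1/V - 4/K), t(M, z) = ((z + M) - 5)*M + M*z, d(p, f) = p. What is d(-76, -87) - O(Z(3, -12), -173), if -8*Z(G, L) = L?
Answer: -9485/4 ≈ -2371.3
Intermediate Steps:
Z(G, L) = -L/8
t(M, z) = M*z + M*(-5 + M + z) (t(M, z) = ((M + z) - 5)*M + M*z = (-5 + M + z)*M + M*z = M*(-5 + M + z) + M*z = M*z + M*(-5 + M + z))
O(K, V) = K*V*(-5 + K - 8/K + 2/V) (O(K, V) = V*(K*(-5 + K + 2*(1/V - 4/K))) = V*(K*(-5 + K + (-8/K + 2/V))) = V*(K*(-5 + K - 8/K + 2/V)) = K*V*(-5 + K - 8/K + 2/V))
d(-76, -87) - O(Z(3, -12), -173) = -76 - (-8*(-173) + 2*(-1/8*(-12)) - 1/8*(-12)*(-173)*(-5 - 1/8*(-12))) = -76 - (1384 + 2*(3/2) + (3/2)*(-173)*(-5 + 3/2)) = -76 - (1384 + 3 + (3/2)*(-173)*(-7/2)) = -76 - (1384 + 3 + 3633/4) = -76 - 1*9181/4 = -76 - 9181/4 = -9485/4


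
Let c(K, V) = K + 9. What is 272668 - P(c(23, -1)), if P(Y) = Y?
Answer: 272636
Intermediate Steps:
c(K, V) = 9 + K
272668 - P(c(23, -1)) = 272668 - (9 + 23) = 272668 - 1*32 = 272668 - 32 = 272636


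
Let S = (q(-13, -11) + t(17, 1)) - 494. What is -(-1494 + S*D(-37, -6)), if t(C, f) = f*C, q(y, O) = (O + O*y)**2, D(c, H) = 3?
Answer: -49347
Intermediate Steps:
t(C, f) = C*f
S = 16947 (S = ((-11)**2*(1 - 13)**2 + 17*1) - 494 = (121*(-12)**2 + 17) - 494 = (121*144 + 17) - 494 = (17424 + 17) - 494 = 17441 - 494 = 16947)
-(-1494 + S*D(-37, -6)) = -(-1494 + 16947*3) = -(-1494 + 50841) = -1*49347 = -49347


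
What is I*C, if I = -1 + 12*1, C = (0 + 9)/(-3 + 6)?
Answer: 33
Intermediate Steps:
C = 3 (C = 9/3 = 9*(⅓) = 3)
I = 11 (I = -1 + 12 = 11)
I*C = 11*3 = 33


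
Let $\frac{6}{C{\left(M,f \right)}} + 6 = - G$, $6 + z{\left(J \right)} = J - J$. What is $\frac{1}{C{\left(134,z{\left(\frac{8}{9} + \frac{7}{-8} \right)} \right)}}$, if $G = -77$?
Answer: $\frac{71}{6} \approx 11.833$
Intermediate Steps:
$z{\left(J \right)} = -6$ ($z{\left(J \right)} = -6 + \left(J - J\right) = -6 + 0 = -6$)
$C{\left(M,f \right)} = \frac{6}{71}$ ($C{\left(M,f \right)} = \frac{6}{-6 - -77} = \frac{6}{-6 + 77} = \frac{6}{71}$)
$\frac{1}{C{\left(134,z{\left(\frac{8}{9} + \frac{7}{-8} \right)} \right)}} = \frac{1}{\frac{6}{71}} = \frac{71}{6}$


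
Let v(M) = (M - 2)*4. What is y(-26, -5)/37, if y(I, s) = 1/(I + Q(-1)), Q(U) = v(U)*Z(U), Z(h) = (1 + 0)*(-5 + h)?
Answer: 1/1702 ≈ 0.00058754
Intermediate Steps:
Z(h) = -5 + h (Z(h) = 1*(-5 + h) = -5 + h)
v(M) = -8 + 4*M (v(M) = (-2 + M)*4 = -8 + 4*M)
Q(U) = (-8 + 4*U)*(-5 + U)
y(I, s) = 1/(72 + I) (y(I, s) = 1/(I + 4*(-5 - 1)*(-2 - 1)) = 1/(I + 4*(-6)*(-3)) = 1/(I + 72) = 1/(72 + I))
y(-26, -5)/37 = 1/((72 - 26)*37) = (1/37)/46 = (1/46)*(1/37) = 1/1702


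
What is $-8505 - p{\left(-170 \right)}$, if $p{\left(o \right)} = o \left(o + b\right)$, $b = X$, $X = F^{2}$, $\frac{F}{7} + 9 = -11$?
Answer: $3294595$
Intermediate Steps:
$F = -140$ ($F = -63 + 7 \left(-11\right) = -63 - 77 = -140$)
$X = 19600$ ($X = \left(-140\right)^{2} = 19600$)
$b = 19600$
$p{\left(o \right)} = o \left(19600 + o\right)$ ($p{\left(o \right)} = o \left(o + 19600\right) = o \left(19600 + o\right)$)
$-8505 - p{\left(-170 \right)} = -8505 - - 170 \left(19600 - 170\right) = -8505 - \left(-170\right) 19430 = -8505 - -3303100 = -8505 + 3303100 = 3294595$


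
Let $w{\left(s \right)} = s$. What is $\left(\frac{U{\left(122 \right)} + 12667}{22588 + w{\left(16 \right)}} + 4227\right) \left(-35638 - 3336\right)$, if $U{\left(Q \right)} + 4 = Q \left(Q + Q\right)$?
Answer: $- \frac{1862753346493}{11302} \approx -1.6482 \cdot 10^{8}$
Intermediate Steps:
$U{\left(Q \right)} = -4 + 2 Q^{2}$ ($U{\left(Q \right)} = -4 + Q \left(Q + Q\right) = -4 + Q 2 Q = -4 + 2 Q^{2}$)
$\left(\frac{U{\left(122 \right)} + 12667}{22588 + w{\left(16 \right)}} + 4227\right) \left(-35638 - 3336\right) = \left(\frac{\left(-4 + 2 \cdot 122^{2}\right) + 12667}{22588 + 16} + 4227\right) \left(-35638 - 3336\right) = \left(\frac{\left(-4 + 2 \cdot 14884\right) + 12667}{22604} + 4227\right) \left(-38974\right) = \left(\left(\left(-4 + 29768\right) + 12667\right) \frac{1}{22604} + 4227\right) \left(-38974\right) = \left(\left(29764 + 12667\right) \frac{1}{22604} + 4227\right) \left(-38974\right) = \left(42431 \cdot \frac{1}{22604} + 4227\right) \left(-38974\right) = \left(\frac{42431}{22604} + 4227\right) \left(-38974\right) = \frac{95589539}{22604} \left(-38974\right) = - \frac{1862753346493}{11302}$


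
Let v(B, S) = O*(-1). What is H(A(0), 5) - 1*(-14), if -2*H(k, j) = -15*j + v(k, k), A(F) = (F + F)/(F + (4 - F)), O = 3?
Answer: 53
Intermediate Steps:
v(B, S) = -3 (v(B, S) = 3*(-1) = -3)
A(F) = F/2 (A(F) = (2*F)/4 = (2*F)*(¼) = F/2)
H(k, j) = 3/2 + 15*j/2 (H(k, j) = -(-15*j - 3)/2 = -(-3 - 15*j)/2 = 3/2 + 15*j/2)
H(A(0), 5) - 1*(-14) = (3/2 + (15/2)*5) - 1*(-14) = (3/2 + 75/2) + 14 = 39 + 14 = 53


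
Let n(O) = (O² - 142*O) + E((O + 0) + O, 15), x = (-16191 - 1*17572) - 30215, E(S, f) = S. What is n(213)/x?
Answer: -5183/21326 ≈ -0.24304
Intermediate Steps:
x = -63978 (x = (-16191 - 17572) - 30215 = -33763 - 30215 = -63978)
n(O) = O² - 140*O (n(O) = (O² - 142*O) + ((O + 0) + O) = (O² - 142*O) + (O + O) = (O² - 142*O) + 2*O = O² - 140*O)
n(213)/x = (213*(-140 + 213))/(-63978) = (213*73)*(-1/63978) = 15549*(-1/63978) = -5183/21326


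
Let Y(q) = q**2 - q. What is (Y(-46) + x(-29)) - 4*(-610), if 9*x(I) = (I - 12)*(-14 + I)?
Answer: 43181/9 ≈ 4797.9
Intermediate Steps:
x(I) = (-14 + I)*(-12 + I)/9 (x(I) = ((I - 12)*(-14 + I))/9 = ((-12 + I)*(-14 + I))/9 = ((-14 + I)*(-12 + I))/9 = (-14 + I)*(-12 + I)/9)
(Y(-46) + x(-29)) - 4*(-610) = (-46*(-1 - 46) + (56/3 - 26/9*(-29) + (1/9)*(-29)**2)) - 4*(-610) = (-46*(-47) + (56/3 + 754/9 + (1/9)*841)) + 2440 = (2162 + (56/3 + 754/9 + 841/9)) + 2440 = (2162 + 1763/9) + 2440 = 21221/9 + 2440 = 43181/9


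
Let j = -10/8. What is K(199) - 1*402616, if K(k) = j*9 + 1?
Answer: -1610505/4 ≈ -4.0263e+5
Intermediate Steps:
j = -5/4 (j = -10*⅛ = -5/4 ≈ -1.2500)
K(k) = -41/4 (K(k) = -5/4*9 + 1 = -45/4 + 1 = -41/4)
K(199) - 1*402616 = -41/4 - 1*402616 = -41/4 - 402616 = -1610505/4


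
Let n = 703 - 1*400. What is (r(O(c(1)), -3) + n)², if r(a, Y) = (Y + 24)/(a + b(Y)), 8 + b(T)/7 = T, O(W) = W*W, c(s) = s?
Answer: 529322049/5776 ≈ 91642.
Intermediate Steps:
O(W) = W²
b(T) = -56 + 7*T
r(a, Y) = (24 + Y)/(-56 + a + 7*Y) (r(a, Y) = (Y + 24)/(a + (-56 + 7*Y)) = (24 + Y)/(-56 + a + 7*Y))
n = 303 (n = 703 - 400 = 303)
(r(O(c(1)), -3) + n)² = ((24 - 3)/(-56 + 1² + 7*(-3)) + 303)² = (21/(-56 + 1 - 21) + 303)² = (21/(-76) + 303)² = (-1/76*21 + 303)² = (-21/76 + 303)² = (23007/76)² = 529322049/5776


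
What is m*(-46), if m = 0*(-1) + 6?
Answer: -276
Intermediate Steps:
m = 6 (m = 0 + 6 = 6)
m*(-46) = 6*(-46) = -276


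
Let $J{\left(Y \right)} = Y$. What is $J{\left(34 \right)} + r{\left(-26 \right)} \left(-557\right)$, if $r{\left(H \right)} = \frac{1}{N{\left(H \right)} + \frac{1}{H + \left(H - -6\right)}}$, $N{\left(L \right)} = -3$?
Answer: $\frac{30348}{139} \approx 218.33$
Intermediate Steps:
$r{\left(H \right)} = \frac{1}{-3 + \frac{1}{6 + 2 H}}$ ($r{\left(H \right)} = \frac{1}{-3 + \frac{1}{H + \left(H - -6\right)}} = \frac{1}{-3 + \frac{1}{H + \left(H + 6\right)}} = \frac{1}{-3 + \frac{1}{H + \left(6 + H\right)}} = \frac{1}{-3 + \frac{1}{6 + 2 H}}$)
$J{\left(34 \right)} + r{\left(-26 \right)} \left(-557\right) = 34 + \frac{2 \left(3 - 26\right)}{-17 - -156} \left(-557\right) = 34 + 2 \frac{1}{-17 + 156} \left(-23\right) \left(-557\right) = 34 + 2 \cdot \frac{1}{139} \left(-23\right) \left(-557\right) = 34 - - \frac{25622}{139} = 34 + \frac{25622}{139} = \frac{30348}{139}$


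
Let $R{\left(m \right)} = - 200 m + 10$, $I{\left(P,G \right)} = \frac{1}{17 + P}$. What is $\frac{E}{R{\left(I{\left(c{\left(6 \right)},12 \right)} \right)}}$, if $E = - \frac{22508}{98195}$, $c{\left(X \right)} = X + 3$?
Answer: $- \frac{146302}{1472925} \approx -0.099328$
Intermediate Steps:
$c{\left(X \right)} = 3 + X$
$R{\left(m \right)} = 10 - 200 m$
$E = - \frac{22508}{98195}$ ($E = \left(-22508\right) \frac{1}{98195} = - \frac{22508}{98195} \approx -0.22922$)
$\frac{E}{R{\left(I{\left(c{\left(6 \right)},12 \right)} \right)}} = - \frac{22508}{98195 \left(10 - \frac{200}{17 + \left(3 + 6\right)}\right)} = - \frac{22508}{98195 \left(10 - \frac{200}{17 + 9}\right)} = - \frac{22508}{98195 \left(10 - \frac{200}{26}\right)} = - \frac{22508}{98195 \left(10 - \frac{100}{13}\right)} = - \frac{22508}{98195 \cdot \frac{30}{13}} = \left(- \frac{22508}{98195}\right) \frac{13}{30} = - \frac{146302}{1472925}$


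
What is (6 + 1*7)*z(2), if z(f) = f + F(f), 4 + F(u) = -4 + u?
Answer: -52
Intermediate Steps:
F(u) = -8 + u (F(u) = -4 + (-4 + u) = -8 + u)
z(f) = -8 + 2*f (z(f) = f + (-8 + f) = -8 + 2*f)
(6 + 1*7)*z(2) = (6 + 1*7)*(-8 + 2*2) = (6 + 7)*(-8 + 4) = 13*(-4) = -52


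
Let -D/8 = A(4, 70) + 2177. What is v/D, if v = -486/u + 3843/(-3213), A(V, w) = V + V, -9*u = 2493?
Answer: -343/10736520 ≈ -3.1947e-5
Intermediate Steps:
u = -277 (u = -⅑*2493 = -277)
A(V, w) = 2*V
D = -17480 (D = -8*(2*4 + 2177) = -8*(8 + 2177) = -8*2185 = -17480)
v = 7889/14127 (v = -486/(-277) + 3843/(-3213) = -486*(-1/277) + 3843*(-1/3213) = 486/277 - 61/51 = 7889/14127 ≈ 0.55843)
v/D = (7889/14127)/(-17480) = (7889/14127)*(-1/17480) = -343/10736520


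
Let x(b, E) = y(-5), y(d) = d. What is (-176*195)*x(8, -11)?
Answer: 171600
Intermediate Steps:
x(b, E) = -5
(-176*195)*x(8, -11) = -176*195*(-5) = -34320*(-5) = 171600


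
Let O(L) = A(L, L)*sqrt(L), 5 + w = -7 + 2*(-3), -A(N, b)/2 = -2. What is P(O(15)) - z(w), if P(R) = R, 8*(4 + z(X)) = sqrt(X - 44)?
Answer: 4 + 4*sqrt(15) - I*sqrt(62)/8 ≈ 19.492 - 0.98425*I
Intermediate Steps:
A(N, b) = 4 (A(N, b) = -2*(-2) = 4)
w = -18 (w = -5 + (-7 + 2*(-3)) = -5 + (-7 - 6) = -5 - 13 = -18)
z(X) = -4 + sqrt(-44 + X)/8 (z(X) = -4 + sqrt(X - 44)/8 = -4 + sqrt(-44 + X)/8)
O(L) = 4*sqrt(L)
P(O(15)) - z(w) = 4*sqrt(15) - (-4 + sqrt(-44 - 18)/8) = 4*sqrt(15) - (-4 + sqrt(-62)/8) = 4*sqrt(15) - (-4 + (I*sqrt(62))/8) = 4*sqrt(15) - (-4 + I*sqrt(62)/8) = 4*sqrt(15) + (4 - I*sqrt(62)/8) = 4 + 4*sqrt(15) - I*sqrt(62)/8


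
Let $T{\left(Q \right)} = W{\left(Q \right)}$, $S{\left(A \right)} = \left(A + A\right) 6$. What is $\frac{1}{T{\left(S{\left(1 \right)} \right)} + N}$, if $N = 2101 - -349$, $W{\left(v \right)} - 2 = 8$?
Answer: $\frac{1}{2460} \approx 0.0004065$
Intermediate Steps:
$W{\left(v \right)} = 10$ ($W{\left(v \right)} = 2 + 8 = 10$)
$N = 2450$ ($N = 2101 + 349 = 2450$)
$S{\left(A \right)} = 12 A$ ($S{\left(A \right)} = 2 A 6 = 12 A$)
$T{\left(Q \right)} = 10$
$\frac{1}{T{\left(S{\left(1 \right)} \right)} + N} = \frac{1}{10 + 2450} = \frac{1}{2460}$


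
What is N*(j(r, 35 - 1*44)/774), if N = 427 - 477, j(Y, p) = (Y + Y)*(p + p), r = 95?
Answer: 9500/43 ≈ 220.93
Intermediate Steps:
j(Y, p) = 4*Y*p (j(Y, p) = (2*Y)*(2*p) = 4*Y*p)
N = -50
N*(j(r, 35 - 1*44)/774) = -50*4*95*(35 - 1*44)/774 = -50*4*95*(35 - 44)/774 = -50*4*95*(-9)/774 = -(-171000)/774 = -50*(-190/43) = 9500/43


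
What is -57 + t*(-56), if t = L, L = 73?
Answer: -4145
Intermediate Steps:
t = 73
-57 + t*(-56) = -57 + 73*(-56) = -57 - 4088 = -4145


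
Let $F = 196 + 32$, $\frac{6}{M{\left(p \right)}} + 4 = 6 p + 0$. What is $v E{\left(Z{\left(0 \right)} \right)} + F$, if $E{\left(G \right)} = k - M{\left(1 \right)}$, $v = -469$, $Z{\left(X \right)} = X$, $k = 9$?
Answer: $-2586$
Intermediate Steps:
$M{\left(p \right)} = \frac{6}{-4 + 6 p}$ ($M{\left(p \right)} = \frac{6}{-4 + \left(6 p + 0\right)} = \frac{6}{-4 + 6 p}$)
$E{\left(G \right)} = 6$ ($E{\left(G \right)} = 9 - \frac{3}{-2 + 3 \cdot 1} = 9 - \frac{3}{-2 + 3} = 9 - \frac{3}{1} = 9 - 3 \cdot 1 = 9 - 3 = 6$)
$F = 228$
$v E{\left(Z{\left(0 \right)} \right)} + F = \left(-469\right) 6 + 228 = -2814 + 228 = -2586$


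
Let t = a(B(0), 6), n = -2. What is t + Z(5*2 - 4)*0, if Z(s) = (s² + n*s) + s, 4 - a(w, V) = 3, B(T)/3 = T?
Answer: 1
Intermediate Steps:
B(T) = 3*T
a(w, V) = 1 (a(w, V) = 4 - 1*3 = 4 - 3 = 1)
Z(s) = s² - s (Z(s) = (s² - 2*s) + s = s² - s)
t = 1
t + Z(5*2 - 4)*0 = 1 + ((5*2 - 4)*(-1 + (5*2 - 4)))*0 = 1 + ((10 - 4)*(-1 + (10 - 4)))*0 = 1 + (6*(-1 + 6))*0 = 1 + (6*5)*0 = 1 + 30*0 = 1 + 0 = 1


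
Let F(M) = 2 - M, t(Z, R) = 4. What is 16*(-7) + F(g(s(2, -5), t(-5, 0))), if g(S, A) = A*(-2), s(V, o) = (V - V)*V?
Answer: -102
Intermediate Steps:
s(V, o) = 0 (s(V, o) = 0*V = 0)
g(S, A) = -2*A
16*(-7) + F(g(s(2, -5), t(-5, 0))) = 16*(-7) + (2 - (-2)*4) = -112 + (2 - 1*(-8)) = -112 + (2 + 8) = -112 + 10 = -102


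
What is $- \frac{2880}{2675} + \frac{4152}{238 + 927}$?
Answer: $\frac{310056}{124655} \approx 2.4873$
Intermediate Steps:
$- \frac{2880}{2675} + \frac{4152}{238 + 927} = \left(-2880\right) \frac{1}{2675} + \frac{4152}{1165} = - \frac{576}{535} + 4152 \cdot \frac{1}{1165} = - \frac{576}{535} + \frac{4152}{1165} = \frac{310056}{124655}$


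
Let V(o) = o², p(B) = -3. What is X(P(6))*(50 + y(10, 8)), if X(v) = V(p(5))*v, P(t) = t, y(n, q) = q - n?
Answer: 2592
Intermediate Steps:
X(v) = 9*v (X(v) = (-3)²*v = 9*v)
X(P(6))*(50 + y(10, 8)) = (9*6)*(50 + (8 - 1*10)) = 54*(50 + (8 - 10)) = 54*(50 - 2) = 54*48 = 2592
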